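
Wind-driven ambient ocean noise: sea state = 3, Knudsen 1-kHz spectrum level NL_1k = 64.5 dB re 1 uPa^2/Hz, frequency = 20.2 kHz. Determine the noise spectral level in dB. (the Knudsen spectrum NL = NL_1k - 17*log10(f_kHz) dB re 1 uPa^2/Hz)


NL = NL_1k - 17*log10(f_kHz) = 64.5 - 17*log10(20.2) = 64.5 - (22.19) = 42.31

42.31 dB


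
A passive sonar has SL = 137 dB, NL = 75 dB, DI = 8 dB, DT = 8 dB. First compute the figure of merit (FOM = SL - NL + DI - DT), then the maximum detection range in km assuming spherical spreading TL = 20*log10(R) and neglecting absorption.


Step 1: FOM = SL - NL + DI - DT = 137 - 75 + 8 - 8 = 62 dB
Step 2: at max range FOM = TL = 20*log10(R), so R = 10^(62/20) = 1258.93 m = 1.26 km

1.26 km


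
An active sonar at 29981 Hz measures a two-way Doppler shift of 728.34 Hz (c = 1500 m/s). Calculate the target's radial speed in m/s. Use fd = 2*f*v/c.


From fd = 2*f*v/c, v = c*fd/(2*f) = 1500 * 728.34 / (2*29981) = 18.22

18.22 m/s


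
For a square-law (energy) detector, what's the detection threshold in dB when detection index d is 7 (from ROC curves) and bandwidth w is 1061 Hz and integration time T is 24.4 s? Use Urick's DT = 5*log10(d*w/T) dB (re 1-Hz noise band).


DT = 5*log10(d*w/T) = 5*log10(7 * 1061 / 24.4) = 5*log10(304.39) = 12.42

12.42 dB


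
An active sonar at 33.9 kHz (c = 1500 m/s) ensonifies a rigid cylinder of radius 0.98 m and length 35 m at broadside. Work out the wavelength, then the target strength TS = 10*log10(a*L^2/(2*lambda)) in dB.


Step 1: lambda = c/f = 1500/33900 = 0.04425 m
Step 2: TS = 10*log10(a*L^2/(2*lambda)) = 10*log10(0.98*35^2/(2*0.04425)) = 41.32

41.32 dB


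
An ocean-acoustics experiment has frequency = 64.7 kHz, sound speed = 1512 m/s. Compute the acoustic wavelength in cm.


lambda = c/f = 1512 / 64700 = 0.0234 m = 2.34 cm

2.34 cm


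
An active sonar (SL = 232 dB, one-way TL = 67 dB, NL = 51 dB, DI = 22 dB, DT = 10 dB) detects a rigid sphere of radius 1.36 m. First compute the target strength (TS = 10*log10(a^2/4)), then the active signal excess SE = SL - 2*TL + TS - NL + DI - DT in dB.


Step 1: TS = 10*log10(1.36^2/4) = -3.35 dB
Step 2: SE = SL - 2*TL + TS - NL + DI - DT = 232 - 2*67 + (-3.35) - 51 + 22 - 10 = 55.65

55.65 dB


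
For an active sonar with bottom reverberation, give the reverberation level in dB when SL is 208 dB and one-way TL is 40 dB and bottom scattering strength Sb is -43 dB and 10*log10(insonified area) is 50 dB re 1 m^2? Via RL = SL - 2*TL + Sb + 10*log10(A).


135 dB


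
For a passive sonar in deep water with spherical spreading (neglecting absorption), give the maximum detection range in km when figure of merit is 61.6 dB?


At max range FOM = TL, so 20*log10(R) = 61.6
R = 10^(61.6/20) = 1202.26 m = 1.2 km

1.2 km


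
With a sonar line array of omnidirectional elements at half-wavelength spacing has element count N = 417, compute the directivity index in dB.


DI = 10*log10(417) = 26.2

26.2 dB


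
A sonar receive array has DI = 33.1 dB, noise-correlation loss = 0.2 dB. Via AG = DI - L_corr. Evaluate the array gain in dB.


32.9 dB


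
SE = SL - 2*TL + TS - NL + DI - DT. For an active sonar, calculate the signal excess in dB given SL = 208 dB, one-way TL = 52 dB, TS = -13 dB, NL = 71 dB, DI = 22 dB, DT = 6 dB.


SE = SL - 2*TL + TS - NL + DI - DT = 208 - 2*52 + (-13) - 71 + 22 - 6 = 36

36 dB


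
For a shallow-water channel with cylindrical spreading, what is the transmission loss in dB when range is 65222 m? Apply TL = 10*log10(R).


48.14 dB


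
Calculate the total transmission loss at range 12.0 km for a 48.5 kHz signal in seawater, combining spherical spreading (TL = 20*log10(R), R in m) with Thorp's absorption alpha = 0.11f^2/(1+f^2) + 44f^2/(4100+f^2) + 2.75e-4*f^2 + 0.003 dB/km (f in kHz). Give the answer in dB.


283.19 dB


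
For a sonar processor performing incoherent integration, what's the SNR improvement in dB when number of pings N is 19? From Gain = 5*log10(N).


Gain = 5*log10(19) = 6.39

6.39 dB


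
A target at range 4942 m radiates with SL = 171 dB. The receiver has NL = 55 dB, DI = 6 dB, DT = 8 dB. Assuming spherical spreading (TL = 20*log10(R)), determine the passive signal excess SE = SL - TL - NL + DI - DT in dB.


40.12 dB


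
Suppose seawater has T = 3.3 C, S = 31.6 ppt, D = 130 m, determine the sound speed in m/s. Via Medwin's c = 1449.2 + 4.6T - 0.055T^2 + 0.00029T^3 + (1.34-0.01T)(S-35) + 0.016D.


1461.43 m/s


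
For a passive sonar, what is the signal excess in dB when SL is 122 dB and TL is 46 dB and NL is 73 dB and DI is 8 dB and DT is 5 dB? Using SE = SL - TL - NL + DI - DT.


6 dB


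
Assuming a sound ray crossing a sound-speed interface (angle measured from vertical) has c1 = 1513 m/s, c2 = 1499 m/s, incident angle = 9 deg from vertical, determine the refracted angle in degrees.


8.92 deg


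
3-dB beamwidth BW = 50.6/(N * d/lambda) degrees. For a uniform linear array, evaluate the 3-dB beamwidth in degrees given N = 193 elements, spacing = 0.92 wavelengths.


BW = 50.6 / (193 * 0.92) = 50.6 / 177.56 = 0.28

0.28 deg


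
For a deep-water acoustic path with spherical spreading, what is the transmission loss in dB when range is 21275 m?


TL = 20*log10(21275) = 86.56

86.56 dB


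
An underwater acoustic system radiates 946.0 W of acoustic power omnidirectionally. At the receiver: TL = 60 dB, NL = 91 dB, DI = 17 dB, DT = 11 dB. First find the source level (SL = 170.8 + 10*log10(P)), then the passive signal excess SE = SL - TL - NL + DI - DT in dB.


Step 1: SL = 170.8 + 10*log10(946.0) = 200.56 dB
Step 2: SE = SL - TL - NL + DI - DT = 200.56 - 60 - 91 + 17 - 11 = 55.56

55.56 dB


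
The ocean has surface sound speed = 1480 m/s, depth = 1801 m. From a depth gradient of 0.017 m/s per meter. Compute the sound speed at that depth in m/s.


c = 1480 + 0.017 * 1801 = 1510.617

1510.617 m/s


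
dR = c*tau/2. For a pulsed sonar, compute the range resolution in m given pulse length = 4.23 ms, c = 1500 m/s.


dR = c*tau/2 = 1500 * 4.23e-3 / 2 = 3.1725

3.1725 m


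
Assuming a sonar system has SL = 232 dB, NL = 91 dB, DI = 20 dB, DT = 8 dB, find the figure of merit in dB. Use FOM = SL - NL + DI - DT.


FOM = SL - NL + DI - DT = 232 - 91 + 20 - 8 = 153

153 dB


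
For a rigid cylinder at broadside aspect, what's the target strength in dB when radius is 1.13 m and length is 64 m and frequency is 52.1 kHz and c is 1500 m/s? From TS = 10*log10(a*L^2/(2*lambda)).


lambda = 1500/52100 = 0.02879 m
TS = 10*log10(1.13*64^2/(2*0.02879)) = 49.05

49.05 dB


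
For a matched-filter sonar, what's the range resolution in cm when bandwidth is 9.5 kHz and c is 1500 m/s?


dR = c/(2*BW) = 1500 / (2 * 9.5e3) = 0.0789 m = 7.89 cm

7.89 cm


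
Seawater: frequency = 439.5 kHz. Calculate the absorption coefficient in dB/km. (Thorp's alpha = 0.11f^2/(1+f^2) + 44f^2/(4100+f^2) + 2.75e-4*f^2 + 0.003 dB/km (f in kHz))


f^2 = 193160.25
alpha = 0.11*193160.25/(1+193160.25) + 44*193160.25/(4100+193160.25) + 2.75e-4*193160.25 + 0.003 = 96.318

96.318 dB/km


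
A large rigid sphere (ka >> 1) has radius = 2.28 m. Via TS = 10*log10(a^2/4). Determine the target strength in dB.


1.14 dB


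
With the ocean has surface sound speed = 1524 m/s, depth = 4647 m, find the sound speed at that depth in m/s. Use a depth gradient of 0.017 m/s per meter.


1602.999 m/s


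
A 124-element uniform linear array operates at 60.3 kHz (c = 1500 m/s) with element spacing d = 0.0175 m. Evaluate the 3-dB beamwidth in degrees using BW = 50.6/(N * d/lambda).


Step 1: lambda = 1500/60300 = 0.02488 m
Step 2: d/lambda = 0.0175/0.02488 = 0.7034
Step 3: BW = 50.6/(N * d/lambda) = 50.6/(124 * 0.7034) = 0.58

0.58 deg


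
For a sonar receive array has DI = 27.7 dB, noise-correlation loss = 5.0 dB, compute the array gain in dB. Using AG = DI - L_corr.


AG = DI - L_corr = 27.7 - 5.0 = 22.7

22.7 dB


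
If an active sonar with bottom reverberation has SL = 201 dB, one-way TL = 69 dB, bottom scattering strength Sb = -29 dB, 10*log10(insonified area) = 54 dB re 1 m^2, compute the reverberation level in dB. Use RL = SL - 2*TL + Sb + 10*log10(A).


88 dB


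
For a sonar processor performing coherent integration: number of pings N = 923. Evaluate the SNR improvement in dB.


Gain = 10*log10(923) = 29.65

29.65 dB


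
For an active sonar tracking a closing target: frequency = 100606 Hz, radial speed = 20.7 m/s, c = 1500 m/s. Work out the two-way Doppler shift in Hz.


fd = 2*f*v/c = 2 * 100606 * 20.7 / 1500 = 2776.73

2776.73 Hz


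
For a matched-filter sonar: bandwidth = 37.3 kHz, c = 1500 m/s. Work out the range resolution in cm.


dR = c/(2*BW) = 1500 / (2 * 37.3e3) = 0.0201 m = 2.01 cm

2.01 cm


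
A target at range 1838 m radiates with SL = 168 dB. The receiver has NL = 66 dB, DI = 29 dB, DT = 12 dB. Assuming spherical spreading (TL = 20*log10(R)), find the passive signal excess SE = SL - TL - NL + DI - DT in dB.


53.71 dB


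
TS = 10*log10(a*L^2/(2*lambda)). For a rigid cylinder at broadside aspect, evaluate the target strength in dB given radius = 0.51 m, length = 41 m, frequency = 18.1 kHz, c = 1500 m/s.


lambda = 1500/18100 = 0.08287 m
TS = 10*log10(0.51*41^2/(2*0.08287)) = 37.14

37.14 dB


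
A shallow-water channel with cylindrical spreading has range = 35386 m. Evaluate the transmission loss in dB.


TL = 10*log10(35386) = 45.49

45.49 dB


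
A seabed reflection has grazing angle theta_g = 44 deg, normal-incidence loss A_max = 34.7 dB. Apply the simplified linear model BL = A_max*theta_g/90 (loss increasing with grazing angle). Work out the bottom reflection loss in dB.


16.96 dB


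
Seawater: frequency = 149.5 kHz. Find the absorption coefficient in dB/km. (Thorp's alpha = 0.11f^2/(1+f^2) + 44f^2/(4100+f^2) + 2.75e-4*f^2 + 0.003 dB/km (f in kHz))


f^2 = 22350.25
alpha = 0.11*22350.25/(1+22350.25) + 44*22350.25/(4100+22350.25) + 2.75e-4*22350.25 + 0.003 = 43.439

43.439 dB/km


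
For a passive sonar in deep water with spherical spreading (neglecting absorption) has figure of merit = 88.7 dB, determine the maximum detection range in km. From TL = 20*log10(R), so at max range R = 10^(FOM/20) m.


27.23 km


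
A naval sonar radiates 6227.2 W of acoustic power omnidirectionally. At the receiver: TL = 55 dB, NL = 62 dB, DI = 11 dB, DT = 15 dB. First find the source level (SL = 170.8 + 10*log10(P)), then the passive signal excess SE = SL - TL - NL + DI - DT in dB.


Step 1: SL = 170.8 + 10*log10(6227.2) = 208.74 dB
Step 2: SE = SL - TL - NL + DI - DT = 208.74 - 55 - 62 + 11 - 15 = 87.74

87.74 dB


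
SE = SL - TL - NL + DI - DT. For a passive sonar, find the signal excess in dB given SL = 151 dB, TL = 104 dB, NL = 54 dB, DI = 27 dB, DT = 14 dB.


6 dB


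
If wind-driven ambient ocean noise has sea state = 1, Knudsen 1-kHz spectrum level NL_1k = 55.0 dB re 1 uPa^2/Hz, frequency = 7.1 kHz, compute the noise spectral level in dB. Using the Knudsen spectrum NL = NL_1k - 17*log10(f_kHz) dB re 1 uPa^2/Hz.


40.53 dB


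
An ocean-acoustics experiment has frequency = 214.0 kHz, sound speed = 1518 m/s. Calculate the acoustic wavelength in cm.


lambda = c/f = 1518 / 214000 = 0.0071 m = 0.71 cm

0.71 cm


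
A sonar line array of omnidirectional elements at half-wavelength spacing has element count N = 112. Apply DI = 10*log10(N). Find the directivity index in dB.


DI = 10*log10(112) = 20.49

20.49 dB


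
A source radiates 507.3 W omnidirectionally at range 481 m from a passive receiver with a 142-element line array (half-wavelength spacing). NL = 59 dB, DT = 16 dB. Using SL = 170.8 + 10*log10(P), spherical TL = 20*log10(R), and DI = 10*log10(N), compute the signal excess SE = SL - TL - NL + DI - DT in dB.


90.73 dB


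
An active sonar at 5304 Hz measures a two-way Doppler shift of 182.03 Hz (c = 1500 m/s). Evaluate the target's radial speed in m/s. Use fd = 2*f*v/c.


25.74 m/s


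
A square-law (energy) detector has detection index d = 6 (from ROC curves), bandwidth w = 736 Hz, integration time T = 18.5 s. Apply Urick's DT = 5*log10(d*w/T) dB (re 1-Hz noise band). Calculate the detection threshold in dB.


DT = 5*log10(d*w/T) = 5*log10(6 * 736 / 18.5) = 5*log10(238.7) = 11.89

11.89 dB


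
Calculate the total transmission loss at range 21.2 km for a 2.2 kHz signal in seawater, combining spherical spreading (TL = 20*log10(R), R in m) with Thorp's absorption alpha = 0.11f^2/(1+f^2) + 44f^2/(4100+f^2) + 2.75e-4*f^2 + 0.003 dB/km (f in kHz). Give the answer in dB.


Step 1 (Thorp): alpha = 0.11*4.84/(1+4.84) + 44*4.84/(4100+4.84) + 2.75e-4*4.84 + 0.003 = 0.1474 dB/km
Step 2: TL_spread = 20*log10(21200) = 86.53 dB
Step 3: TL_abs = alpha*R = 0.1474 * 21.2 = 3.12 dB
Step 4: TL_total = 86.53 + 3.12 = 89.65

89.65 dB


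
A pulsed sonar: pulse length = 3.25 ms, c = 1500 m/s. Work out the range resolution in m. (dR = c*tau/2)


dR = c*tau/2 = 1500 * 3.25e-3 / 2 = 2.4375

2.4375 m


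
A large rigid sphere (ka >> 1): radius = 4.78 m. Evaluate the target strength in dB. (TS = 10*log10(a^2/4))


TS = 10*log10(4.78^2 / 4) = 10*log10(5.7121) = 7.57

7.57 dB


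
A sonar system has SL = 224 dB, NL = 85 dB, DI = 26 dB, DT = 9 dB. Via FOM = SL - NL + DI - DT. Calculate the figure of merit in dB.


156 dB


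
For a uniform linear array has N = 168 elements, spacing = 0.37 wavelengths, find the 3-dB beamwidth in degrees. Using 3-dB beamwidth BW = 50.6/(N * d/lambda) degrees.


BW = 50.6 / (168 * 0.37) = 50.6 / 62.16 = 0.81

0.81 deg


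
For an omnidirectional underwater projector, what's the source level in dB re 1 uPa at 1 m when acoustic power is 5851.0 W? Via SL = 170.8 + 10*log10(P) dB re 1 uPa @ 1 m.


SL = 170.8 + 10*log10(5851.0) = 170.8 + 37.67 = 208.47

208.47 dB


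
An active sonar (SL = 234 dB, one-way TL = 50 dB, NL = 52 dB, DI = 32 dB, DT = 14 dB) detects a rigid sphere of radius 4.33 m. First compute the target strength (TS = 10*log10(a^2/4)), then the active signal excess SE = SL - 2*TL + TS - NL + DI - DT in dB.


Step 1: TS = 10*log10(4.33^2/4) = 6.71 dB
Step 2: SE = SL - 2*TL + TS - NL + DI - DT = 234 - 2*50 + (6.71) - 52 + 32 - 14 = 106.71

106.71 dB


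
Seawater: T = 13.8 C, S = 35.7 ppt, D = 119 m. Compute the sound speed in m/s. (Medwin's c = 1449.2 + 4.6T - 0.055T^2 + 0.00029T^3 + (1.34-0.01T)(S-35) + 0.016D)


1505.71 m/s


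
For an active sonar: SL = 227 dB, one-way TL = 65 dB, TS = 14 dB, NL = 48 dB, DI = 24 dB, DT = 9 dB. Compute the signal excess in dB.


SE = SL - 2*TL + TS - NL + DI - DT = 227 - 2*65 + (14) - 48 + 24 - 9 = 78

78 dB


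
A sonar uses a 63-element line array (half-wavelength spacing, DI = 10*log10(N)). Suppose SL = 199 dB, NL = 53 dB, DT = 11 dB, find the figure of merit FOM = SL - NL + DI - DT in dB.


Step 1: DI = 10*log10(63) = 17.99 dB
Step 2: FOM = SL - NL + DI - DT = 199 - 53 + 17.99 - 11 = 152.99

152.99 dB


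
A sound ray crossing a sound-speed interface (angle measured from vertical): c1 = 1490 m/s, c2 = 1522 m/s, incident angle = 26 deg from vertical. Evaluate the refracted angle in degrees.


26.6 deg


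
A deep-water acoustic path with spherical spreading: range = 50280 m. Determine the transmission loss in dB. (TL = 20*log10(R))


TL = 20*log10(50280) = 94.03

94.03 dB


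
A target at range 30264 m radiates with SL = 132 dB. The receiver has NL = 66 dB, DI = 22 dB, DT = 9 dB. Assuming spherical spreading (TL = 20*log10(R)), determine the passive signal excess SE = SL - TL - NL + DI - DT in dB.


Step 1: TL = 20*log10(30264) = 89.62 dB
Step 2: SE = 132 - 89.62 - 66 + 22 - 9 = -10.62

-10.62 dB


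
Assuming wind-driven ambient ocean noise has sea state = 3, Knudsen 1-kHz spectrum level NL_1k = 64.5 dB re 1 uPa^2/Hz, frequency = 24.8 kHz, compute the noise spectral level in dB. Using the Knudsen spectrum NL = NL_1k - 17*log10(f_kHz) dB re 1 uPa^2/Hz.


NL = NL_1k - 17*log10(f_kHz) = 64.5 - 17*log10(24.8) = 64.5 - (23.71) = 40.79

40.79 dB


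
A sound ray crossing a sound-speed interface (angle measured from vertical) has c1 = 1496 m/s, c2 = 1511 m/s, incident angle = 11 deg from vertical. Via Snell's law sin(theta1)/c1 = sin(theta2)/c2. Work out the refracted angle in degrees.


sin(theta2) = (c2/c1)*sin(theta1) = (1511/1496)*sin(11 deg) = 0.19272
theta2 = arcsin(0.19272) = 11.11

11.11 deg


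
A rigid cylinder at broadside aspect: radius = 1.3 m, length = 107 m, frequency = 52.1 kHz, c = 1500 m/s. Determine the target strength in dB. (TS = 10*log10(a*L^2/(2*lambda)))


lambda = 1500/52100 = 0.02879 m
TS = 10*log10(1.3*107^2/(2*0.02879)) = 54.12

54.12 dB


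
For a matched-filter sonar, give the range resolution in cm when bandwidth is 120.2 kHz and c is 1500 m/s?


dR = c/(2*BW) = 1500 / (2 * 120.2e3) = 0.0062 m = 0.62 cm

0.62 cm


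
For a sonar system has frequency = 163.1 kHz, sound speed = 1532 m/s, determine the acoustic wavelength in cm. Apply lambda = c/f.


lambda = c/f = 1532 / 163100 = 0.0094 m = 0.94 cm

0.94 cm


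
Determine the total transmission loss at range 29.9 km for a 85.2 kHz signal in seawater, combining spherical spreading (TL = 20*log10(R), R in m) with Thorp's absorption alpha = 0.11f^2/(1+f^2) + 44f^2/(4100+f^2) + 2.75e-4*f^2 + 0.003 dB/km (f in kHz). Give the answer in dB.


Step 1 (Thorp): alpha = 0.11*7259.04/(1+7259.04) + 44*7259.04/(4100+7259.04) + 2.75e-4*7259.04 + 0.003 = 30.2276 dB/km
Step 2: TL_spread = 20*log10(29900) = 89.51 dB
Step 3: TL_abs = alpha*R = 30.2276 * 29.9 = 903.81 dB
Step 4: TL_total = 89.51 + 903.81 = 993.32

993.32 dB


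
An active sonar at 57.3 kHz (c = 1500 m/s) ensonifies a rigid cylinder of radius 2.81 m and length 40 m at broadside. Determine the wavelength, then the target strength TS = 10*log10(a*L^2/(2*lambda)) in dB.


Step 1: lambda = c/f = 1500/57300 = 0.02618 m
Step 2: TS = 10*log10(a*L^2/(2*lambda)) = 10*log10(2.81*40^2/(2*0.02618)) = 49.34

49.34 dB


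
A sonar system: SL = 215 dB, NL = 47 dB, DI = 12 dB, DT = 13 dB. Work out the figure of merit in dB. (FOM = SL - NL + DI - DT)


FOM = SL - NL + DI - DT = 215 - 47 + 12 - 13 = 167

167 dB


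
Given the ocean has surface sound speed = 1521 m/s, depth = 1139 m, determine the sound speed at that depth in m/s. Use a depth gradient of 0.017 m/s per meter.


1540.363 m/s


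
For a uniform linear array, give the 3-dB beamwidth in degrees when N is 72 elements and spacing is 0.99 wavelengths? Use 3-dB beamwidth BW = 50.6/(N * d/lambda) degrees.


0.71 deg


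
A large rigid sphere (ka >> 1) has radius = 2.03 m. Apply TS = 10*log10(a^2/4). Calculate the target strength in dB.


TS = 10*log10(2.03^2 / 4) = 10*log10(1.030225) = 0.13

0.13 dB


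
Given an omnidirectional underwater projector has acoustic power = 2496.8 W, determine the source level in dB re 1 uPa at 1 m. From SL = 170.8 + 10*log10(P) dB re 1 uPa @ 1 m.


204.77 dB


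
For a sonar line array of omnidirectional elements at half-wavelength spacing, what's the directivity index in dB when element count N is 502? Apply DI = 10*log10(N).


27.01 dB


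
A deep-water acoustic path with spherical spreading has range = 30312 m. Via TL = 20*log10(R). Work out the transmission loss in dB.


TL = 20*log10(30312) = 89.63

89.63 dB


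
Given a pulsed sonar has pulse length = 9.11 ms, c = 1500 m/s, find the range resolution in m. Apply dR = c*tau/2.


dR = c*tau/2 = 1500 * 9.11e-3 / 2 = 6.8325

6.8325 m


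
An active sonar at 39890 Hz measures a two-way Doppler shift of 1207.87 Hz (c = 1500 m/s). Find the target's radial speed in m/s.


22.71 m/s


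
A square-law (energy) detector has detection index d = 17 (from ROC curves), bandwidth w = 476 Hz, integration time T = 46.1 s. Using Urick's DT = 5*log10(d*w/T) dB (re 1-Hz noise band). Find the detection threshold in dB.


DT = 5*log10(d*w/T) = 5*log10(17 * 476 / 46.1) = 5*log10(175.53) = 11.22

11.22 dB


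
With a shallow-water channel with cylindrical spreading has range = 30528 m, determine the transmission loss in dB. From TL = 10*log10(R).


TL = 10*log10(30528) = 44.85

44.85 dB


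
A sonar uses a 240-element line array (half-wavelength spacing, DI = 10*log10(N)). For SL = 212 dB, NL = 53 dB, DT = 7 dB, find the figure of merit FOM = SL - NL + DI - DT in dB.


Step 1: DI = 10*log10(240) = 23.8 dB
Step 2: FOM = SL - NL + DI - DT = 212 - 53 + 23.8 - 7 = 175.8

175.8 dB


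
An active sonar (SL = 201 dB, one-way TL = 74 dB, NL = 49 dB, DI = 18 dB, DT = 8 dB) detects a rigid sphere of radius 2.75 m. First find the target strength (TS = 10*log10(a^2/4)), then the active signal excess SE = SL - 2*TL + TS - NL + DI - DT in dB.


Step 1: TS = 10*log10(2.75^2/4) = 2.77 dB
Step 2: SE = SL - 2*TL + TS - NL + DI - DT = 201 - 2*74 + (2.77) - 49 + 18 - 8 = 16.77

16.77 dB


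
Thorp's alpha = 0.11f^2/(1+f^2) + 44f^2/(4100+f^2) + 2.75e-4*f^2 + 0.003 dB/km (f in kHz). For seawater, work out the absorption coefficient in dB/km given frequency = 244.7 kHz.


f^2 = 59878.09
alpha = 0.11*59878.09/(1+59878.09) + 44*59878.09/(4100+59878.09) + 2.75e-4*59878.09 + 0.003 = 57.76

57.76 dB/km


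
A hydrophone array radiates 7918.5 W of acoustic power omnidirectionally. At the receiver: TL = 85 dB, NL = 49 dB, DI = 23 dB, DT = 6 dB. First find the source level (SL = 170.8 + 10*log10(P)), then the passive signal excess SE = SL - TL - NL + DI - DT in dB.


Step 1: SL = 170.8 + 10*log10(7918.5) = 209.79 dB
Step 2: SE = SL - TL - NL + DI - DT = 209.79 - 85 - 49 + 23 - 6 = 92.79

92.79 dB


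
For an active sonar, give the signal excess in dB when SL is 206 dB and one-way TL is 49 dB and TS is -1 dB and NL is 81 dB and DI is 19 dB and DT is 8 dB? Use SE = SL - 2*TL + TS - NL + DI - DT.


37 dB


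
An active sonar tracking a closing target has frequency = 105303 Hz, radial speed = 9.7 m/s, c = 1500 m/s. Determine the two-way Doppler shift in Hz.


fd = 2*f*v/c = 2 * 105303 * 9.7 / 1500 = 1361.92

1361.92 Hz


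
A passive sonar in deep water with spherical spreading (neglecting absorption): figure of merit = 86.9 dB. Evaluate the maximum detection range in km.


22.13 km


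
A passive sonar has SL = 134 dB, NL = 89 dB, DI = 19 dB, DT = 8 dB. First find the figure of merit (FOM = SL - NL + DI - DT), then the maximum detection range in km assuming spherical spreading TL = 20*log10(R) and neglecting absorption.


Step 1: FOM = SL - NL + DI - DT = 134 - 89 + 19 - 8 = 56 dB
Step 2: at max range FOM = TL = 20*log10(R), so R = 10^(56/20) = 630.96 m = 0.63 km

0.63 km


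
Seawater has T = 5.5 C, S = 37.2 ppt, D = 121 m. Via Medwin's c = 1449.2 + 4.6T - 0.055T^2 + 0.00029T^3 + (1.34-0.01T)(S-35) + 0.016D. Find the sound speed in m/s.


c = 1449.2 + 4.6*5.5 - 0.055*5.5^2 + 0.00029*5.5^3 + (1.34 - 0.01*5.5)*(37.2 - 35) + 0.016*121 = 1477.65

1477.65 m/s


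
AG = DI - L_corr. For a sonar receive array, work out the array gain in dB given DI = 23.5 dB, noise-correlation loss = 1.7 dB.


AG = DI - L_corr = 23.5 - 1.7 = 21.8

21.8 dB


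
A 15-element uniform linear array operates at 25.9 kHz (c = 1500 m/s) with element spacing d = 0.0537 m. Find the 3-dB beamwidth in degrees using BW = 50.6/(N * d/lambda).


3.64 deg


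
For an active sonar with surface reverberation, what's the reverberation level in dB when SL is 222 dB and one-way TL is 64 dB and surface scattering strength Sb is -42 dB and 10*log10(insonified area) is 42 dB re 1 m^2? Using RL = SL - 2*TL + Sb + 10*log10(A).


RL = SL - 2*TL + Sb + 10*log10(A) = 222 - 2*64 + (-42) + 42 = 94

94 dB


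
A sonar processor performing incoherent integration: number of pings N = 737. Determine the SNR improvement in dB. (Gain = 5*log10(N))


Gain = 5*log10(737) = 14.34

14.34 dB


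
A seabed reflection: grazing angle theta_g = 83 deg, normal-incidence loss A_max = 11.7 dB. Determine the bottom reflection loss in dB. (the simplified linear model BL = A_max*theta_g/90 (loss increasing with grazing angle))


BL = A_max * theta_g / 90 = 11.7 * 83 / 90 = 10.79

10.79 dB


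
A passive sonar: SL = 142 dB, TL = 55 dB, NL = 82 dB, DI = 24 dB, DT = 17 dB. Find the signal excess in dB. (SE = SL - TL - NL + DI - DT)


12 dB


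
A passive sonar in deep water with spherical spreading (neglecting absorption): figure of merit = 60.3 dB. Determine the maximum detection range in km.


At max range FOM = TL, so 20*log10(R) = 60.3
R = 10^(60.3/20) = 1035.14 m = 1.04 km

1.04 km


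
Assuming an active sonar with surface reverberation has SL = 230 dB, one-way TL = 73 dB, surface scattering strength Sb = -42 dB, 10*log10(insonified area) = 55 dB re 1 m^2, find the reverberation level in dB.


RL = SL - 2*TL + Sb + 10*log10(A) = 230 - 2*73 + (-42) + 55 = 97

97 dB


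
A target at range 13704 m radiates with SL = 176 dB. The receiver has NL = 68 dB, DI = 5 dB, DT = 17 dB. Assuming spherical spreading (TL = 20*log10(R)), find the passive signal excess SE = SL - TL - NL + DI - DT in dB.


Step 1: TL = 20*log10(13704) = 82.74 dB
Step 2: SE = 176 - 82.74 - 68 + 5 - 17 = 13.26

13.26 dB


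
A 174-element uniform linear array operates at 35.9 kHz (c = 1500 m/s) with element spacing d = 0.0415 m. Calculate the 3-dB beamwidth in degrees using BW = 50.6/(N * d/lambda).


0.29 deg


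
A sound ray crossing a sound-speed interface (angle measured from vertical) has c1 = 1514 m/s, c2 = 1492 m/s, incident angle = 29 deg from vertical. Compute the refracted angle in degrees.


sin(theta2) = (c2/c1)*sin(theta1) = (1492/1514)*sin(29 deg) = 0.47776
theta2 = arcsin(0.47776) = 28.54

28.54 deg


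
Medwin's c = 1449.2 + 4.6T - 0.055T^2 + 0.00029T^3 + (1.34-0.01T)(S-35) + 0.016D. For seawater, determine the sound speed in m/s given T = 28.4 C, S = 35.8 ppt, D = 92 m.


1544.44 m/s


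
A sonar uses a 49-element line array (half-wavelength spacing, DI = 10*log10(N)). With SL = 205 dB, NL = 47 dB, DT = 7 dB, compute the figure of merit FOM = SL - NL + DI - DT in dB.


Step 1: DI = 10*log10(49) = 16.9 dB
Step 2: FOM = SL - NL + DI - DT = 205 - 47 + 16.9 - 7 = 167.9

167.9 dB


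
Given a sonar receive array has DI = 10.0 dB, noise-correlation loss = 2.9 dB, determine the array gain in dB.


AG = DI - L_corr = 10.0 - 2.9 = 7.1

7.1 dB


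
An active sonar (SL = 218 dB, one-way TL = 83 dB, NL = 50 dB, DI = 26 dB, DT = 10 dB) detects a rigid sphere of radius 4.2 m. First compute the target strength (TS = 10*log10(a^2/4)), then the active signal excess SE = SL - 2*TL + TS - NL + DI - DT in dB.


Step 1: TS = 10*log10(4.2^2/4) = 6.44 dB
Step 2: SE = SL - 2*TL + TS - NL + DI - DT = 218 - 2*83 + (6.44) - 50 + 26 - 10 = 24.44

24.44 dB


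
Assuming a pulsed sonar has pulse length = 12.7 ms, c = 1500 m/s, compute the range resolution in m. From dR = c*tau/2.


9.525 m


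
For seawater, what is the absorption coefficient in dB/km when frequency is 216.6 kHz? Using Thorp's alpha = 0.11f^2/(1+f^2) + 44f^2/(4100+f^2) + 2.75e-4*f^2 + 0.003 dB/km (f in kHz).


f^2 = 46915.56
alpha = 0.11*46915.56/(1+46915.56) + 44*46915.56/(4100+46915.56) + 2.75e-4*46915.56 + 0.003 = 53.479

53.479 dB/km


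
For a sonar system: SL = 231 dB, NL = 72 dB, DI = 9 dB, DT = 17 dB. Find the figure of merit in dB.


FOM = SL - NL + DI - DT = 231 - 72 + 9 - 17 = 151

151 dB


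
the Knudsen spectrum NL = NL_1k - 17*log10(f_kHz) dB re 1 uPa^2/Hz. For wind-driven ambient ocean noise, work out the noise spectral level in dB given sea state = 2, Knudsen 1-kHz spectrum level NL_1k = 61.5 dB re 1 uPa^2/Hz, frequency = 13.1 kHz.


42.51 dB


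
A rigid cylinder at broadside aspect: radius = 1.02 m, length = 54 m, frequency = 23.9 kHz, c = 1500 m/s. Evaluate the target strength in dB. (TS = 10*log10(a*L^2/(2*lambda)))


43.75 dB


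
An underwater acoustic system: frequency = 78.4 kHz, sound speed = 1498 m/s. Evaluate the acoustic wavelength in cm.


1.91 cm


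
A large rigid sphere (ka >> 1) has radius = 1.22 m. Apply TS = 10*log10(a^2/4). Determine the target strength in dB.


TS = 10*log10(1.22^2 / 4) = 10*log10(0.3721) = -4.29

-4.29 dB


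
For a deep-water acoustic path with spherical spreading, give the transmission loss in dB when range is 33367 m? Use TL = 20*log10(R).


90.47 dB


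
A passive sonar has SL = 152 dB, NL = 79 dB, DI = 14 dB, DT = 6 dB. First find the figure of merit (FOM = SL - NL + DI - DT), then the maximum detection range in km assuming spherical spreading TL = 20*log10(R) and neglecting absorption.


Step 1: FOM = SL - NL + DI - DT = 152 - 79 + 14 - 6 = 81 dB
Step 2: at max range FOM = TL = 20*log10(R), so R = 10^(81/20) = 11220.18 m = 11.22 km

11.22 km


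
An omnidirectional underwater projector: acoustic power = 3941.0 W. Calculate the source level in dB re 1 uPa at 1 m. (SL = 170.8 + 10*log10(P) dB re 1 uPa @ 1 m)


SL = 170.8 + 10*log10(3941.0) = 170.8 + 35.96 = 206.76

206.76 dB


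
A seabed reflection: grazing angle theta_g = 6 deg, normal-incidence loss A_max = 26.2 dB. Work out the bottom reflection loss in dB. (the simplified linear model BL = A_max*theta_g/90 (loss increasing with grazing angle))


BL = A_max * theta_g / 90 = 26.2 * 6 / 90 = 1.75

1.75 dB


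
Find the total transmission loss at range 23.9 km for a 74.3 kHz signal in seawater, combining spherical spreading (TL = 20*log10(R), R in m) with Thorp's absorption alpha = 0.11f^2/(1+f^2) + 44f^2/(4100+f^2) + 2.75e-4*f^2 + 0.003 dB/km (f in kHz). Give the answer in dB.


729.99 dB


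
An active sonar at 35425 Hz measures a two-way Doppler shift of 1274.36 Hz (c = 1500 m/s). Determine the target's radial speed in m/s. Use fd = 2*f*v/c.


From fd = 2*f*v/c, v = c*fd/(2*f) = 1500 * 1274.36 / (2*35425) = 26.98

26.98 m/s


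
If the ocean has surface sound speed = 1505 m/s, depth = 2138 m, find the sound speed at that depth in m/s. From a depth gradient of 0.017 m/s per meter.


c = 1505 + 0.017 * 2138 = 1541.346

1541.346 m/s


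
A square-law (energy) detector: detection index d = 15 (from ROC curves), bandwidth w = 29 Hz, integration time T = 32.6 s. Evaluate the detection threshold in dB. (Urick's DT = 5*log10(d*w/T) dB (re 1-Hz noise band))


5.63 dB


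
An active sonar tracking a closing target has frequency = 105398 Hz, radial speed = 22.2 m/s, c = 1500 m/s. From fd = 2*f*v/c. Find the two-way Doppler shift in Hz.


fd = 2*f*v/c = 2 * 105398 * 22.2 / 1500 = 3119.78

3119.78 Hz


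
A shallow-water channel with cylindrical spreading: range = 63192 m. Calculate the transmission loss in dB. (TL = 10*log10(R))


48.01 dB


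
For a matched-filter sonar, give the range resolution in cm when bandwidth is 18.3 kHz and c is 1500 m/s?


dR = c/(2*BW) = 1500 / (2 * 18.3e3) = 0.041 m = 4.1 cm

4.1 cm


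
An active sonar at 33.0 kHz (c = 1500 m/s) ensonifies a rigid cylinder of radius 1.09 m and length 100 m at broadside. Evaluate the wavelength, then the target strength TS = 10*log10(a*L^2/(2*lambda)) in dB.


Step 1: lambda = c/f = 1500/33000 = 0.04545 m
Step 2: TS = 10*log10(a*L^2/(2*lambda)) = 10*log10(1.09*100^2/(2*0.04545)) = 50.79

50.79 dB


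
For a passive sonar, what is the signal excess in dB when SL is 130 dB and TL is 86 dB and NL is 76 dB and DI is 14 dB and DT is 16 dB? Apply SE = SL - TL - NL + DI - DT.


-34 dB


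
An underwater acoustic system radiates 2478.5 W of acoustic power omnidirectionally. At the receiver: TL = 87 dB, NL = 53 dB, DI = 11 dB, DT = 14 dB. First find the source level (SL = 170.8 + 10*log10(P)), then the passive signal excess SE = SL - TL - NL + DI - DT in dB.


Step 1: SL = 170.8 + 10*log10(2478.5) = 204.74 dB
Step 2: SE = SL - TL - NL + DI - DT = 204.74 - 87 - 53 + 11 - 14 = 61.74

61.74 dB


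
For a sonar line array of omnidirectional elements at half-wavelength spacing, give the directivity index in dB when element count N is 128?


21.07 dB


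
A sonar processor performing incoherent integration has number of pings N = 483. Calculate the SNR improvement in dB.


Gain = 5*log10(483) = 13.42

13.42 dB


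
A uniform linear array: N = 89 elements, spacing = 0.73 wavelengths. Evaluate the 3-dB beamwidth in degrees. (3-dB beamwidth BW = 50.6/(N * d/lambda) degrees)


0.78 deg


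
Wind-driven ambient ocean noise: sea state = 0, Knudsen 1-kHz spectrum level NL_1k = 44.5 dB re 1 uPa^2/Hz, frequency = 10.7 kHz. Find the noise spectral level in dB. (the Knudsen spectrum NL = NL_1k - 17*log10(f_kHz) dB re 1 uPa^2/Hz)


27.0 dB


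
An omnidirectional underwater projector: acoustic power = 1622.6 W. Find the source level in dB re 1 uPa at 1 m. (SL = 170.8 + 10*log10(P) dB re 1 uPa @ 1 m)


SL = 170.8 + 10*log10(1622.6) = 170.8 + 32.1 = 202.9

202.9 dB


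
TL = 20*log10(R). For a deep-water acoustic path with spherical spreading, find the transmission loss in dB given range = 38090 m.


TL = 20*log10(38090) = 91.62

91.62 dB


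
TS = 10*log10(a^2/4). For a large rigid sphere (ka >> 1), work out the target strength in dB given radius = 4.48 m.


TS = 10*log10(4.48^2 / 4) = 10*log10(5.0176) = 7.0

7.0 dB


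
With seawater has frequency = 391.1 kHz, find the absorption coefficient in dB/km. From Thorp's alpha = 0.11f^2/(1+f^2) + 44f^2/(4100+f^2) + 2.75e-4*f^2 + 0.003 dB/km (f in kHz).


85.028 dB/km


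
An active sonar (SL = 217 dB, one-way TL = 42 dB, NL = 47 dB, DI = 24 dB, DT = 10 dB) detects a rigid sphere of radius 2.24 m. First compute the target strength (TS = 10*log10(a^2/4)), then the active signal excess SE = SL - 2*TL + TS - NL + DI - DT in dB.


Step 1: TS = 10*log10(2.24^2/4) = 0.98 dB
Step 2: SE = SL - 2*TL + TS - NL + DI - DT = 217 - 2*42 + (0.98) - 47 + 24 - 10 = 100.98

100.98 dB


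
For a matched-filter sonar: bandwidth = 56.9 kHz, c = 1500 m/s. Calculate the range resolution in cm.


1.32 cm


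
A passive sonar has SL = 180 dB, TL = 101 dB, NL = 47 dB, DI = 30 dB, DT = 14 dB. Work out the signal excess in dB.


SE = SL - TL - NL + DI - DT = 180 - 101 - 47 + 30 - 14 = 48

48 dB


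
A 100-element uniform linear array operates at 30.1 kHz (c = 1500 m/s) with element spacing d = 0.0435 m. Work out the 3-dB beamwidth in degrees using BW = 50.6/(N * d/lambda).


0.58 deg


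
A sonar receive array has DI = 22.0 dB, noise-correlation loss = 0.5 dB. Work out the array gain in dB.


21.5 dB


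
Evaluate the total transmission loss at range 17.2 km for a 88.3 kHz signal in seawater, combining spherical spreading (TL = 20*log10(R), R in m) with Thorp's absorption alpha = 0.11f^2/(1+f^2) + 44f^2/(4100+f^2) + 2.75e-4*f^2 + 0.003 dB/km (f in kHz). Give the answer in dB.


619.52 dB


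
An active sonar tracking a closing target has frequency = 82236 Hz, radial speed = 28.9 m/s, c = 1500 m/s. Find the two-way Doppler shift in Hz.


3168.83 Hz


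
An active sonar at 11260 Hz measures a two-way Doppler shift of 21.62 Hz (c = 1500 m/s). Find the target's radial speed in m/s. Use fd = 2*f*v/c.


From fd = 2*f*v/c, v = c*fd/(2*f) = 1500 * 21.62 / (2*11260) = 1.44

1.44 m/s


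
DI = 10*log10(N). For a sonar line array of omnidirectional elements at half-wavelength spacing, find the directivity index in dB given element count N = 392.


DI = 10*log10(392) = 25.93

25.93 dB


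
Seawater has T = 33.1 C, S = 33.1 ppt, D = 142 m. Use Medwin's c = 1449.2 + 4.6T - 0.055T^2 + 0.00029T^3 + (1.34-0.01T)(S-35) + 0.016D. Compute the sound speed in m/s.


c = 1449.2 + 4.6*33.1 - 0.055*33.1^2 + 0.00029*33.1^3 + (1.34 - 0.01*33.1)*(33.1 - 35) + 0.016*142 = 1552.07

1552.07 m/s


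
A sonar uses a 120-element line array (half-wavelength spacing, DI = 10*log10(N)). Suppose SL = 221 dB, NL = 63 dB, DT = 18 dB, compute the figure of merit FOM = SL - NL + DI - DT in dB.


Step 1: DI = 10*log10(120) = 20.79 dB
Step 2: FOM = SL - NL + DI - DT = 221 - 63 + 20.79 - 18 = 160.79

160.79 dB


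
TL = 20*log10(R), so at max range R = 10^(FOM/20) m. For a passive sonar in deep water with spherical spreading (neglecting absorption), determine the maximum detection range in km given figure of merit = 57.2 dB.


At max range FOM = TL, so 20*log10(R) = 57.2
R = 10^(57.2/20) = 724.44 m = 0.72 km

0.72 km


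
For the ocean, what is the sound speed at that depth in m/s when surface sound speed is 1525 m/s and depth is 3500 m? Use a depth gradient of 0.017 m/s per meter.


c = 1525 + 0.017 * 3500 = 1584.5

1584.5 m/s


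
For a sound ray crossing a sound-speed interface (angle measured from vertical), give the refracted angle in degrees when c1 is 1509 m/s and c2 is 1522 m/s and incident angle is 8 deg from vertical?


sin(theta2) = (c2/c1)*sin(theta1) = (1522/1509)*sin(8 deg) = 0.14037
theta2 = arcsin(0.14037) = 8.07

8.07 deg


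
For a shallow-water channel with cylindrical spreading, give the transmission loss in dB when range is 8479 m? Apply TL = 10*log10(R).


TL = 10*log10(8479) = 39.28

39.28 dB


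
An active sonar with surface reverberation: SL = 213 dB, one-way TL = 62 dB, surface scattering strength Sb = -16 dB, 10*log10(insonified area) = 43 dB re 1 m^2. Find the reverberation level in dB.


RL = SL - 2*TL + Sb + 10*log10(A) = 213 - 2*62 + (-16) + 43 = 116

116 dB


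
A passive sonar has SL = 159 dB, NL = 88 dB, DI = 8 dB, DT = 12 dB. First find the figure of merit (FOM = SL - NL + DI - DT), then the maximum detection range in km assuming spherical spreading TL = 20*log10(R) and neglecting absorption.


Step 1: FOM = SL - NL + DI - DT = 159 - 88 + 8 - 12 = 67 dB
Step 2: at max range FOM = TL = 20*log10(R), so R = 10^(67/20) = 2238.72 m = 2.24 km

2.24 km


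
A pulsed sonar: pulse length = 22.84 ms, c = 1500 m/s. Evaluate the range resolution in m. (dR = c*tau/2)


dR = c*tau/2 = 1500 * 22.84e-3 / 2 = 17.13

17.13 m


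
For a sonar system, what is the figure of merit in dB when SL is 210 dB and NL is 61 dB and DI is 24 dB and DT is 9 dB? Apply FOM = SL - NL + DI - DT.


164 dB


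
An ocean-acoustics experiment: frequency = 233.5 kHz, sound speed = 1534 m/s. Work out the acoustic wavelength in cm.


0.66 cm


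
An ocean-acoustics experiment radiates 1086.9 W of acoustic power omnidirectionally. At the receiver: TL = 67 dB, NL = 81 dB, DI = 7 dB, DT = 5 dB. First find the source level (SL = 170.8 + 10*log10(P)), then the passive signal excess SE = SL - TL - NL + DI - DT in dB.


Step 1: SL = 170.8 + 10*log10(1086.9) = 201.16 dB
Step 2: SE = SL - TL - NL + DI - DT = 201.16 - 67 - 81 + 7 - 5 = 55.16

55.16 dB


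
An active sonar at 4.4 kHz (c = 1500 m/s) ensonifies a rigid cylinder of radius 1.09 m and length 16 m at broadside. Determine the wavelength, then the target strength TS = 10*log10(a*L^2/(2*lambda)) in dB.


Step 1: lambda = c/f = 1500/4400 = 0.34091 m
Step 2: TS = 10*log10(a*L^2/(2*lambda)) = 10*log10(1.09*16^2/(2*0.34091)) = 26.12

26.12 dB


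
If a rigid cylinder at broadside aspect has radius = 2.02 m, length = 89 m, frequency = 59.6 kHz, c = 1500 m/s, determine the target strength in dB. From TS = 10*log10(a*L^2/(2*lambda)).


lambda = 1500/59600 = 0.02517 m
TS = 10*log10(2.02*89^2/(2*0.02517)) = 55.02

55.02 dB


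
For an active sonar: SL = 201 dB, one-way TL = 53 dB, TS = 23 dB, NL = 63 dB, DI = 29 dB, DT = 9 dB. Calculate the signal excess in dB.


75 dB


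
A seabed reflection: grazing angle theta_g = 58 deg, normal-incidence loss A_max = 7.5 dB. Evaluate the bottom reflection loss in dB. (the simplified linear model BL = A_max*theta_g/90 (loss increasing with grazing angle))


BL = A_max * theta_g / 90 = 7.5 * 58 / 90 = 4.83

4.83 dB
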